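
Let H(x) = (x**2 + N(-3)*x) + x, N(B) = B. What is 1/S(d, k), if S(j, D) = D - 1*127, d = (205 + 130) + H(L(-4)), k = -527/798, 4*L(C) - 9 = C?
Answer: -798/101873 ≈ -0.0078333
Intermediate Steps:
L(C) = 9/4 + C/4
H(x) = x**2 - 2*x (H(x) = (x**2 - 3*x) + x = x**2 - 2*x)
k = -527/798 (k = -527*1/798 = -527/798 ≈ -0.66040)
d = 5345/16 (d = (205 + 130) + (9/4 + (1/4)*(-4))*(-2 + (9/4 + (1/4)*(-4))) = 335 + (9/4 - 1)*(-2 + (9/4 - 1)) = 335 + 5*(-2 + 5/4)/4 = 335 + (5/4)*(-3/4) = 335 - 15/16 = 5345/16 ≈ 334.06)
S(j, D) = -127 + D (S(j, D) = D - 127 = -127 + D)
1/S(d, k) = 1/(-127 - 527/798) = 1/(-101873/798) = -798/101873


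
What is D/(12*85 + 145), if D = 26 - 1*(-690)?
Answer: 716/1165 ≈ 0.61459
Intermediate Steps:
D = 716 (D = 26 + 690 = 716)
D/(12*85 + 145) = 716/(12*85 + 145) = 716/(1020 + 145) = 716/1165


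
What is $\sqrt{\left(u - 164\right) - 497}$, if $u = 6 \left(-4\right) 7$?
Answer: $i \sqrt{829} \approx 28.792 i$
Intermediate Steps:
$u = -168$ ($u = \left(-24\right) 7 = -168$)
$\sqrt{\left(u - 164\right) - 497} = \sqrt{\left(-168 - 164\right) - 497} = \sqrt{-332 - 497} = \sqrt{-829} = i \sqrt{829}$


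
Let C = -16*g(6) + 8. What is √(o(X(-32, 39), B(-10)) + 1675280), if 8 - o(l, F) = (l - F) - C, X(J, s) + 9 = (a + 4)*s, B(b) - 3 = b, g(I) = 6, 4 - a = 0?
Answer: √1674890 ≈ 1294.2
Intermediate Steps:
a = 4 (a = 4 - 1*0 = 4 + 0 = 4)
B(b) = 3 + b
X(J, s) = -9 + 8*s (X(J, s) = -9 + (4 + 4)*s = -9 + 8*s)
C = -88 (C = -16*6 + 8 = -96 + 8 = -88)
o(l, F) = -80 + F - l (o(l, F) = 8 - ((l - F) - 1*(-88)) = 8 - ((l - F) + 88) = 8 - (88 + l - F) = 8 + (-88 + F - l) = -80 + F - l)
√(o(X(-32, 39), B(-10)) + 1675280) = √((-80 + (3 - 10) - (-9 + 8*39)) + 1675280) = √((-80 - 7 - (-9 + 312)) + 1675280) = √((-80 - 7 - 1*303) + 1675280) = √((-80 - 7 - 303) + 1675280) = √(-390 + 1675280) = √1674890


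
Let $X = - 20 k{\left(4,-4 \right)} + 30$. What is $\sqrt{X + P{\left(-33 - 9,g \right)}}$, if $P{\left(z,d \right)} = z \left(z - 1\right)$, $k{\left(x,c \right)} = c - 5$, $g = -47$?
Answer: $12 \sqrt{14} \approx 44.9$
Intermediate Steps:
$k{\left(x,c \right)} = -5 + c$
$P{\left(z,d \right)} = z \left(-1 + z\right)$
$X = 210$ ($X = - 20 \left(-5 - 4\right) + 30 = \left(-20\right) \left(-9\right) + 30 = 180 + 30 = 210$)
$\sqrt{X + P{\left(-33 - 9,g \right)}} = \sqrt{210 + \left(-33 - 9\right) \left(-1 - 42\right)} = \sqrt{210 - 42 \left(-1 - 42\right)} = \sqrt{210 - -1806} = \sqrt{210 + 1806} = \sqrt{2016} = 12 \sqrt{14}$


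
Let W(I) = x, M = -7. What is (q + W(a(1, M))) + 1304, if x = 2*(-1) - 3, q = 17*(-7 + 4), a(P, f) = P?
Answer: 1248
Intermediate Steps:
q = -51 (q = 17*(-3) = -51)
x = -5 (x = -2 - 3 = -5)
W(I) = -5
(q + W(a(1, M))) + 1304 = (-51 - 5) + 1304 = -56 + 1304 = 1248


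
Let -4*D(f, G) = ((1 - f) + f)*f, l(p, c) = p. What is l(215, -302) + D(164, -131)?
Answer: 174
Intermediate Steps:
D(f, G) = -f/4 (D(f, G) = -((1 - f) + f)*f/4 = -f/4)
l(215, -302) + D(164, -131) = 215 - ¼*164 = 215 - 41 = 174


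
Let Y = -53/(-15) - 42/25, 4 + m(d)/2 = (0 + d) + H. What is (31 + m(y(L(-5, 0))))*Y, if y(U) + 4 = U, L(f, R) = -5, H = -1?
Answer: 139/25 ≈ 5.5600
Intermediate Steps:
y(U) = -4 + U
m(d) = -10 + 2*d (m(d) = -8 + 2*((0 + d) - 1) = -8 + 2*(d - 1) = -8 + 2*(-1 + d) = -8 + (-2 + 2*d) = -10 + 2*d)
Y = 139/75 (Y = -53*(-1/15) - 42*1/25 = 53/15 - 42/25 = 139/75 ≈ 1.8533)
(31 + m(y(L(-5, 0))))*Y = (31 + (-10 + 2*(-4 - 5)))*(139/75) = (31 + (-10 + 2*(-9)))*(139/75) = (31 + (-10 - 18))*(139/75) = (31 - 28)*(139/75) = 3*(139/75) = 139/25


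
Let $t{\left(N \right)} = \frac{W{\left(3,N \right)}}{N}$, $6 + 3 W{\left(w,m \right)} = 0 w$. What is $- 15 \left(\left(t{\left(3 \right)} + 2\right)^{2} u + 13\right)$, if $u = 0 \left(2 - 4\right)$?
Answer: $-195$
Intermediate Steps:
$u = 0$ ($u = 0 \left(-2\right) = 0$)
$W{\left(w,m \right)} = -2$ ($W{\left(w,m \right)} = -2 + \frac{0 w}{3} = -2 + \frac{1}{3} \cdot 0 = -2 + 0 = -2$)
$t{\left(N \right)} = - \frac{2}{N}$
$- 15 \left(\left(t{\left(3 \right)} + 2\right)^{2} u + 13\right) = - 15 \left(\left(- \frac{2}{3} + 2\right)^{2} \cdot 0 + 13\right) = - 15 \left(\left(\frac{4}{3}\right)^{2} \cdot 0 + 13\right) = - 15 \left(\frac{16}{9} \cdot 0 + 13\right) = - 15 \left(0 + 13\right) = \left(-15\right) 13 = -195$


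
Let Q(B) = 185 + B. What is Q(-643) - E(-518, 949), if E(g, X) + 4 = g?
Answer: 64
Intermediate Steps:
E(g, X) = -4 + g
Q(-643) - E(-518, 949) = (185 - 643) - (-4 - 518) = -458 - 1*(-522) = -458 + 522 = 64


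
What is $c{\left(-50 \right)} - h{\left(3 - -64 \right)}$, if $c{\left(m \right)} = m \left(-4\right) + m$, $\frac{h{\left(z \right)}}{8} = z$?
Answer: $-386$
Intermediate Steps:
$h{\left(z \right)} = 8 z$
$c{\left(m \right)} = - 3 m$ ($c{\left(m \right)} = - 4 m + m = - 3 m$)
$c{\left(-50 \right)} - h{\left(3 - -64 \right)} = \left(-3\right) \left(-50\right) - 8 \left(3 - -64\right) = 150 - 8 \left(3 + 64\right) = 150 - 8 \cdot 67 = 150 - 536 = -386$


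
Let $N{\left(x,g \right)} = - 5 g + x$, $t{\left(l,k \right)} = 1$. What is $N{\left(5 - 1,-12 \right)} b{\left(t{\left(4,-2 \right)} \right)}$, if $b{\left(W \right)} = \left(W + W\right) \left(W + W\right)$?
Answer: $256$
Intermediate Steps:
$N{\left(x,g \right)} = x - 5 g$
$b{\left(W \right)} = 4 W^{2}$ ($b{\left(W \right)} = 2 W 2 W = 4 W^{2}$)
$N{\left(5 - 1,-12 \right)} b{\left(t{\left(4,-2 \right)} \right)} = \left(\left(5 - 1\right) - -60\right) 4 \cdot 1^{2} = \left(\left(5 - 1\right) + 60\right) 4 \cdot 1 = \left(4 + 60\right) 4 = 64 \cdot 4 = 256$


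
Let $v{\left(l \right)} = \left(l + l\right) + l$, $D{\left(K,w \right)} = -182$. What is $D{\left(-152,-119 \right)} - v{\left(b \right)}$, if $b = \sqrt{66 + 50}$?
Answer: $-182 - 6 \sqrt{29} \approx -214.31$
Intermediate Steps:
$b = 2 \sqrt{29}$ ($b = \sqrt{116} = 2 \sqrt{29} \approx 10.77$)
$v{\left(l \right)} = 3 l$ ($v{\left(l \right)} = 2 l + l = 3 l$)
$D{\left(-152,-119 \right)} - v{\left(b \right)} = -182 - 3 \cdot 2 \sqrt{29} = -182 - 6 \sqrt{29}$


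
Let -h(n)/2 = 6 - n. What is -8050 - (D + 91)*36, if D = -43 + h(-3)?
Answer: -9130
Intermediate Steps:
h(n) = -12 + 2*n (h(n) = -2*(6 - n) = -12 + 2*n)
D = -61 (D = -43 + (-12 + 2*(-3)) = -43 + (-12 - 6) = -43 - 18 = -61)
-8050 - (D + 91)*36 = -8050 - (-61 + 91)*36 = -8050 - 30*36 = -8050 - 1*1080 = -8050 - 1080 = -9130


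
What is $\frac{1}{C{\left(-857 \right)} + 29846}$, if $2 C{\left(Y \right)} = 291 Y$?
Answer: $- \frac{2}{189695} \approx -1.0543 \cdot 10^{-5}$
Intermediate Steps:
$C{\left(Y \right)} = \frac{291 Y}{2}$
$\frac{1}{C{\left(-857 \right)} + 29846} = \frac{1}{\frac{291}{2} \left(-857\right) + 29846} = \frac{1}{- \frac{249387}{2} + 29846} = \frac{1}{- \frac{189695}{2}} = - \frac{2}{189695}$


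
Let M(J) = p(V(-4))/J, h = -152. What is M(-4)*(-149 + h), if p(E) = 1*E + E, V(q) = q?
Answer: -602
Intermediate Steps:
p(E) = 2*E (p(E) = E + E = 2*E)
M(J) = -8/J (M(J) = (2*(-4))/J = -8/J)
M(-4)*(-149 + h) = (-8/(-4))*(-149 - 152) = -8*(-¼)*(-301) = 2*(-301) = -602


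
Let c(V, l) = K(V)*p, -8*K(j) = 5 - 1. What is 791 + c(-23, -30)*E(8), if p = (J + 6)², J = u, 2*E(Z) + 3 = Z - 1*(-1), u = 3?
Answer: 1339/2 ≈ 669.50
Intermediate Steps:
E(Z) = -1 + Z/2 (E(Z) = -3/2 + (Z - 1*(-1))/2 = -3/2 + (Z + 1)/2 = -3/2 + (1 + Z)/2 = -3/2 + (½ + Z/2) = -1 + Z/2)
J = 3
K(j) = -½ (K(j) = -(5 - 1)/8 = -⅛*4 = -½)
p = 81 (p = (3 + 6)² = 9² = 81)
c(V, l) = -81/2 (c(V, l) = -½*81 = -81/2)
791 + c(-23, -30)*E(8) = 791 - 81*(-1 + (½)*8)/2 = 791 - 81*(-1 + 4)/2 = 791 - 81/2*3 = 791 - 243/2 = 1339/2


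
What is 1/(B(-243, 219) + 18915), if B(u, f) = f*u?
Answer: -1/34302 ≈ -2.9153e-5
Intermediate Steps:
1/(B(-243, 219) + 18915) = 1/(219*(-243) + 18915) = 1/(-53217 + 18915) = 1/(-34302) = -1/34302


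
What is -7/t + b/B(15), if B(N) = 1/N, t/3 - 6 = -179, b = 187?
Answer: 1455802/519 ≈ 2805.0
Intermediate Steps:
t = -519 (t = 18 + 3*(-179) = 18 - 537 = -519)
-7/t + b/B(15) = -7/(-519) + 187/(1/15) = -7*(-1/519) + 187/(1/15) = 7/519 + 187*15 = 7/519 + 2805 = 1455802/519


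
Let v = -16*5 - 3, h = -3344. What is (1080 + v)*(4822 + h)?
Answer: 1473566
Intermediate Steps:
v = -83 (v = -80 - 3 = -83)
(1080 + v)*(4822 + h) = (1080 - 83)*(4822 - 3344) = 997*1478 = 1473566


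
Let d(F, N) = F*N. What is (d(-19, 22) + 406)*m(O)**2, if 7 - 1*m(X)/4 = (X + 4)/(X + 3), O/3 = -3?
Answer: -21904/3 ≈ -7301.3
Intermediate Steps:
O = -9 (O = 3*(-3) = -9)
m(X) = 28 - 4*(4 + X)/(3 + X) (m(X) = 28 - 4*(X + 4)/(X + 3) = 28 - 4*(4 + X)/(3 + X))
(d(-19, 22) + 406)*m(O)**2 = (-19*22 + 406)*(4*(17 + 6*(-9))/(3 - 9))**2 = (-418 + 406)*(4*(17 - 54)/(-6))**2 = -12*(4*(-1/6)*(-37))**2 = -12*(74/3)**2 = -12*5476/9 = -21904/3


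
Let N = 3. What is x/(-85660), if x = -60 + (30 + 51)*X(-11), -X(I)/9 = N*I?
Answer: -23997/85660 ≈ -0.28014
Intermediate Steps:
X(I) = -27*I
x = 23997 (x = -60 + (30 + 51)*(-27*(-11)) = -60 + 81*297 = -60 + 24057 = 23997)
x/(-85660) = 23997/(-85660) = 23997*(-1/85660) = -23997/85660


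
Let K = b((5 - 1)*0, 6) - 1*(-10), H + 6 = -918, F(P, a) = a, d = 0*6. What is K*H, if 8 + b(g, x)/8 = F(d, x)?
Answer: 5544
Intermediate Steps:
d = 0
H = -924 (H = -6 - 918 = -924)
b(g, x) = -64 + 8*x
K = -6 (K = (-64 + 8*6) - 1*(-10) = (-64 + 48) + 10 = -16 + 10 = -6)
K*H = -6*(-924) = 5544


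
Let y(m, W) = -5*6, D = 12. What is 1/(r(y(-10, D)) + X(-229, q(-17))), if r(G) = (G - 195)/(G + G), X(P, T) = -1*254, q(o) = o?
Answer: -4/1001 ≈ -0.0039960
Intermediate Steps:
y(m, W) = -30
X(P, T) = -254
r(G) = (-195 + G)/(2*G) (r(G) = (-195 + G)/((2*G)) = (-195 + G)*(1/(2*G)) = (-195 + G)/(2*G))
1/(r(y(-10, D)) + X(-229, q(-17))) = 1/((½)*(-195 - 30)/(-30) - 254) = 1/((½)*(-1/30)*(-225) - 254) = 1/(15/4 - 254) = 1/(-1001/4) = -4/1001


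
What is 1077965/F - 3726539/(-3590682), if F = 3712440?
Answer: 196724244081/148113238712 ≈ 1.3282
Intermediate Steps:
1077965/F - 3726539/(-3590682) = 1077965/3712440 - 3726539/(-3590682) = 1077965*(1/3712440) - 3726539*(-1/3590682) = 215593/742488 + 3726539/3590682 = 196724244081/148113238712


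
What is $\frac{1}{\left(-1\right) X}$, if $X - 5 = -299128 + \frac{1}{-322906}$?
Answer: $\frac{322906}{96588611439} \approx 3.3431 \cdot 10^{-6}$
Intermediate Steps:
$X = - \frac{96588611439}{322906}$ ($X = 5 - \left(299128 - \frac{1}{-322906}\right) = 5 - \frac{96590225969}{322906} = - \frac{96588611439}{322906} \approx -2.9912 \cdot 10^{5}$)
$\frac{1}{\left(-1\right) X} = \frac{1}{\left(-1\right) \left(- \frac{96588611439}{322906}\right)} = \frac{1}{\frac{96588611439}{322906}} = \frac{322906}{96588611439}$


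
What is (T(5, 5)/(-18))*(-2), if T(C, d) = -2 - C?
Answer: -7/9 ≈ -0.77778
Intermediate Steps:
(T(5, 5)/(-18))*(-2) = ((-2 - 1*5)/(-18))*(-2) = -(-2 - 5)/18*(-2) = -1/18*(-7)*(-2) = (7/18)*(-2) = -7/9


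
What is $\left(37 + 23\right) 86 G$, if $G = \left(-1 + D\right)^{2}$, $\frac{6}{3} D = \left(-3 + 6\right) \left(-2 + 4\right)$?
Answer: $20640$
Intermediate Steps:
$D = 3$ ($D = \frac{\left(-3 + 6\right) \left(-2 + 4\right)}{2} = \frac{3 \cdot 2}{2} = \frac{1}{2} \cdot 6 = 3$)
$G = 4$ ($G = \left(-1 + 3\right)^{2} = 2^{2} = 4$)
$\left(37 + 23\right) 86 G = \left(37 + 23\right) 86 \cdot 4 = 60 \cdot 86 \cdot 4 = 5160 \cdot 4 = 20640$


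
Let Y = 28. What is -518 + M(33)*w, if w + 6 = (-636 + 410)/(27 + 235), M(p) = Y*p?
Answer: -898534/131 ≈ -6859.0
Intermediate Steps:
M(p) = 28*p
w = -899/131 (w = -6 + (-636 + 410)/(27 + 235) = -6 - 226/262 = -6 - 226*1/262 = -6 - 113/131 = -899/131 ≈ -6.8626)
-518 + M(33)*w = -518 + (28*33)*(-899/131) = -518 + 924*(-899/131) = -518 - 830676/131 = -898534/131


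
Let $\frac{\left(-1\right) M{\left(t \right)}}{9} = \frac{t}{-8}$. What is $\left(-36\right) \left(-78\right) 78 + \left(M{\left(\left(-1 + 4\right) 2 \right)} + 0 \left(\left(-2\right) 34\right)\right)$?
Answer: $\frac{876123}{4} \approx 2.1903 \cdot 10^{5}$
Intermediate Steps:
$M{\left(t \right)} = \frac{9 t}{8}$ ($M{\left(t \right)} = - 9 \frac{t}{-8} = - 9 t \left(- \frac{1}{8}\right) = - 9 \left(- \frac{t}{8}\right) = \frac{9 t}{8}$)
$\left(-36\right) \left(-78\right) 78 + \left(M{\left(\left(-1 + 4\right) 2 \right)} + 0 \left(\left(-2\right) 34\right)\right) = \left(-36\right) \left(-78\right) 78 + \left(\frac{9 \left(-1 + 4\right) 2}{8} + 0 \left(\left(-2\right) 34\right)\right) = 2808 \cdot 78 + \left(\frac{9 \cdot 3 \cdot 2}{8} + 0 \left(-68\right)\right) = 219024 + \left(\frac{9}{8} \cdot 6 + 0\right) = 219024 + \left(\frac{27}{4} + 0\right) = 219024 + \frac{27}{4} = \frac{876123}{4}$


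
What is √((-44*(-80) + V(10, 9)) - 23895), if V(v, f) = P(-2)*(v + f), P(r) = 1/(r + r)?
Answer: I*√81519/2 ≈ 142.76*I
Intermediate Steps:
P(r) = 1/(2*r)
V(v, f) = -f/4 - v/4 (V(v, f) = ((½)/(-2))*(v + f) = ((½)*(-½))*(f + v) = -(f + v)/4 = -f/4 - v/4)
√((-44*(-80) + V(10, 9)) - 23895) = √((-44*(-80) + (-¼*9 - ¼*10)) - 23895) = √((3520 + (-9/4 - 5/2)) - 23895) = √((3520 - 19/4) - 23895) = √(14061/4 - 23895) = √(-81519/4) = I*√81519/2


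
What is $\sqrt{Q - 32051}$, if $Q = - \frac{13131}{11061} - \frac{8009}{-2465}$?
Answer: $\frac{i \sqrt{294138082375058865}}{3029485} \approx 179.02 i$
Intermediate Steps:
$Q = \frac{6246626}{3029485}$ ($Q = \left(-13131\right) \frac{1}{11061} - - \frac{8009}{2465} = - \frac{1459}{1229} + \frac{8009}{2465} = \frac{6246626}{3029485} \approx 2.0619$)
$\sqrt{Q - 32051} = \sqrt{\frac{6246626}{3029485} - 32051} = \sqrt{- \frac{97091777109}{3029485}} = \frac{i \sqrt{294138082375058865}}{3029485}$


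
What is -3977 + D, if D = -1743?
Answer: -5720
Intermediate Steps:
-3977 + D = -3977 - 1743 = -5720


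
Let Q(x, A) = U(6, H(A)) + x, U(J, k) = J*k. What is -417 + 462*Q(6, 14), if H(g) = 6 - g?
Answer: -19821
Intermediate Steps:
Q(x, A) = 36 + x - 6*A (Q(x, A) = 6*(6 - A) + x = (36 - 6*A) + x = 36 + x - 6*A)
-417 + 462*Q(6, 14) = -417 + 462*(36 + 6 - 6*14) = -417 + 462*(36 + 6 - 84) = -417 + 462*(-42) = -417 - 19404 = -19821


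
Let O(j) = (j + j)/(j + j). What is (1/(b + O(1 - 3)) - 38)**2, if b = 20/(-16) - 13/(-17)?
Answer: 1592644/1225 ≈ 1300.1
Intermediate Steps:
O(j) = 1 (O(j) = (2*j)/((2*j)) = (2*j)*(1/(2*j)) = 1)
b = -33/68 (b = 20*(-1/16) - 13*(-1/17) = -5/4 + 13/17 = -33/68 ≈ -0.48529)
(1/(b + O(1 - 3)) - 38)**2 = (1/(-33/68 + 1) - 38)**2 = (1/(35/68) - 38)**2 = (68/35 - 38)**2 = (-1262/35)**2 = 1592644/1225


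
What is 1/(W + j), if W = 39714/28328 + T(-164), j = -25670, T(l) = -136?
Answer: -14164/365496327 ≈ -3.8753e-5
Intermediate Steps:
W = -1906447/14164 (W = 39714/28328 - 136 = 39714*(1/28328) - 136 = 19857/14164 - 136 = -1906447/14164 ≈ -134.60)
1/(W + j) = 1/(-1906447/14164 - 25670) = 1/(-365496327/14164) = -14164/365496327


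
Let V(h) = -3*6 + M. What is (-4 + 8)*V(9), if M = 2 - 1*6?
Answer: -88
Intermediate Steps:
M = -4 (M = 2 - 6 = -4)
V(h) = -22 (V(h) = -3*6 - 4 = -18 - 4 = -22)
(-4 + 8)*V(9) = (-4 + 8)*(-22) = 4*(-22) = -88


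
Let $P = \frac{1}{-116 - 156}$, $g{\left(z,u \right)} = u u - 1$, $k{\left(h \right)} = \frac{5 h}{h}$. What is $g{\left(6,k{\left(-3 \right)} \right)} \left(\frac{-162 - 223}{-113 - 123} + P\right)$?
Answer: $\frac{78363}{2006} \approx 39.064$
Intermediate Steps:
$k{\left(h \right)} = 5$
$g{\left(z,u \right)} = -1 + u^{2}$ ($g{\left(z,u \right)} = u^{2} - 1 = -1 + u^{2}$)
$P = - \frac{1}{272}$ ($P = \frac{1}{-272} = - \frac{1}{272} \approx -0.0036765$)
$g{\left(6,k{\left(-3 \right)} \right)} \left(\frac{-162 - 223}{-113 - 123} + P\right) = \left(-1 + 5^{2}\right) \left(\frac{-162 - 223}{-113 - 123} - \frac{1}{272}\right) = \left(-1 + 25\right) \left(- \frac{385}{-236} - \frac{1}{272}\right) = 24 \left(\left(-385\right) \left(- \frac{1}{236}\right) - \frac{1}{272}\right) = 24 \left(\frac{385}{236} - \frac{1}{272}\right) = 24 \cdot \frac{26121}{16048} = \frac{78363}{2006}$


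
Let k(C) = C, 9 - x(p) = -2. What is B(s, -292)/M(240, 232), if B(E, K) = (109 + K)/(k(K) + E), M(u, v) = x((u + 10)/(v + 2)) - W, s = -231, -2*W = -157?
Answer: -122/23535 ≈ -0.0051838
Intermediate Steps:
x(p) = 11 (x(p) = 9 - 1*(-2) = 9 + 2 = 11)
W = 157/2 (W = -½*(-157) = 157/2 ≈ 78.500)
M(u, v) = -135/2 (M(u, v) = 11 - 1*157/2 = 11 - 157/2 = -135/2)
B(E, K) = (109 + K)/(E + K) (B(E, K) = (109 + K)/(K + E) = (109 + K)/(E + K))
B(s, -292)/M(240, 232) = ((109 - 292)/(-231 - 292))/(-135/2) = (-183/(-523))*(-2/135) = -1/523*(-183)*(-2/135) = (183/523)*(-2/135) = -122/23535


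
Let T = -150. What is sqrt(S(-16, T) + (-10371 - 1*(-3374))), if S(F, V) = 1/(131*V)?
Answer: I*sqrt(108067966086)/3930 ≈ 83.648*I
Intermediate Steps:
S(F, V) = 1/(131*V)
sqrt(S(-16, T) + (-10371 - 1*(-3374))) = sqrt((1/131)/(-150) + (-10371 - 1*(-3374))) = sqrt((1/131)*(-1/150) + (-10371 + 3374)) = sqrt(-1/19650 - 6997) = sqrt(-137491051/19650) = I*sqrt(108067966086)/3930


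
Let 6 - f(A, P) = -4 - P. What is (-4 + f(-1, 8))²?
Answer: 196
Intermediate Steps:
f(A, P) = 10 + P (f(A, P) = 6 - (-4 - P) = 6 + (4 + P) = 10 + P)
(-4 + f(-1, 8))² = (-4 + (10 + 8))² = (-4 + 18)² = 14² = 196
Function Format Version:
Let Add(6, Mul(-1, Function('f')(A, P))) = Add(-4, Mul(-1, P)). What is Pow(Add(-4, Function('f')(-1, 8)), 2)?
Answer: 196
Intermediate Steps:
Function('f')(A, P) = Add(10, P) (Function('f')(A, P) = Add(6, Mul(-1, Add(-4, Mul(-1, P)))) = Add(6, Add(4, P)) = Add(10, P))
Pow(Add(-4, Function('f')(-1, 8)), 2) = Pow(Add(-4, Add(10, 8)), 2) = Pow(Add(-4, 18), 2) = Pow(14, 2) = 196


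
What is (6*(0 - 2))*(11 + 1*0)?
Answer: -132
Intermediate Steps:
(6*(0 - 2))*(11 + 1*0) = (6*(-2))*(11 + 0) = -12*11 = -132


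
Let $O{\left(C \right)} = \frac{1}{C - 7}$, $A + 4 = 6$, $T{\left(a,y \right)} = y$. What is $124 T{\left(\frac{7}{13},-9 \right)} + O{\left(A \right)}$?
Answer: $- \frac{5581}{5} \approx -1116.2$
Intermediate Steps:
$A = 2$ ($A = -4 + 6 = 2$)
$O{\left(C \right)} = \frac{1}{-7 + C}$
$124 T{\left(\frac{7}{13},-9 \right)} + O{\left(A \right)} = 124 \left(-9\right) + \frac{1}{-7 + 2} = -1116 + \frac{1}{-5} = -1116 - \frac{1}{5} = - \frac{5581}{5}$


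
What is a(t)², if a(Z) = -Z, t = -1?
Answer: 1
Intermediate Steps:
a(t)² = (-1*(-1))² = 1² = 1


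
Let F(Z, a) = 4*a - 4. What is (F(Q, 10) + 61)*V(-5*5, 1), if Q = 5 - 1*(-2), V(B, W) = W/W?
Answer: 97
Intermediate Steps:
V(B, W) = 1
Q = 7 (Q = 5 + 2 = 7)
F(Z, a) = -4 + 4*a
(F(Q, 10) + 61)*V(-5*5, 1) = ((-4 + 4*10) + 61)*1 = ((-4 + 40) + 61)*1 = (36 + 61)*1 = 97*1 = 97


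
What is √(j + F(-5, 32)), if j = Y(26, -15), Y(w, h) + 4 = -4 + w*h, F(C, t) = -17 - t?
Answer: I*√447 ≈ 21.142*I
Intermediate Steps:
Y(w, h) = -8 + h*w (Y(w, h) = -4 + (-4 + w*h) = -4 + (-4 + h*w) = -8 + h*w)
j = -398 (j = -8 - 15*26 = -8 - 390 = -398)
√(j + F(-5, 32)) = √(-398 + (-17 - 1*32)) = √(-398 + (-17 - 32)) = √(-398 - 49) = √(-447) = I*√447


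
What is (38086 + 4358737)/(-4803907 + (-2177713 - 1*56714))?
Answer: -4396823/7038334 ≈ -0.62470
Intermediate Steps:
(38086 + 4358737)/(-4803907 + (-2177713 - 1*56714)) = 4396823/(-4803907 + (-2177713 - 56714)) = 4396823/(-4803907 - 2234427) = 4396823/(-7038334) = 4396823*(-1/7038334) = -4396823/7038334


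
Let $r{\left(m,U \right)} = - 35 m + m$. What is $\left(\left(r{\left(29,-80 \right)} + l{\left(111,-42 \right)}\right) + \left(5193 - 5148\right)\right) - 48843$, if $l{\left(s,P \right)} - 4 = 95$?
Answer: $-49685$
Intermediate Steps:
$r{\left(m,U \right)} = - 34 m$
$l{\left(s,P \right)} = 99$ ($l{\left(s,P \right)} = 4 + 95 = 99$)
$\left(\left(r{\left(29,-80 \right)} + l{\left(111,-42 \right)}\right) + \left(5193 - 5148\right)\right) - 48843 = \left(\left(\left(-34\right) 29 + 99\right) + \left(5193 - 5148\right)\right) - 48843 = \left(\left(-986 + 99\right) + \left(5193 - 5148\right)\right) - 48843 = \left(-887 + 45\right) - 48843 = -842 - 48843 = -49685$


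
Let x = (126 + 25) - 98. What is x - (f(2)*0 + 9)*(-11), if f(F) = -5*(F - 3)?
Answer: 152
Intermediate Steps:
f(F) = 15 - 5*F (f(F) = -5*(-3 + F) = 15 - 5*F)
x = 53 (x = 151 - 98 = 53)
x - (f(2)*0 + 9)*(-11) = 53 - ((15 - 5*2)*0 + 9)*(-11) = 53 - ((15 - 10)*0 + 9)*(-11) = 53 - (5*0 + 9)*(-11) = 53 - (0 + 9)*(-11) = 53 - 9*(-11) = 53 - 1*(-99) = 53 + 99 = 152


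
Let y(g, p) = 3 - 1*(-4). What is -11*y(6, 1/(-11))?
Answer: -77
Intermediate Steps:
y(g, p) = 7 (y(g, p) = 3 + 4 = 7)
-11*y(6, 1/(-11)) = -11*7 = -77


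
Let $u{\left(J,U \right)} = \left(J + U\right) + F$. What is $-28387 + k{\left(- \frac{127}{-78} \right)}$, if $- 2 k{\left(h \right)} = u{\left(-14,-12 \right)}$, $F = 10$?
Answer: $-28379$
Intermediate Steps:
$u{\left(J,U \right)} = 10 + J + U$ ($u{\left(J,U \right)} = \left(J + U\right) + 10 = 10 + J + U$)
$k{\left(h \right)} = 8$ ($k{\left(h \right)} = - \frac{10 - 14 - 12}{2} = \left(- \frac{1}{2}\right) \left(-16\right) = 8$)
$-28387 + k{\left(- \frac{127}{-78} \right)} = -28387 + 8 = -28379$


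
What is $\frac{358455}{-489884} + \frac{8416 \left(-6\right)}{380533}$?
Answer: $- \frac{161141138979}{186417028172} \approx -0.86441$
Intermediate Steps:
$\frac{358455}{-489884} + \frac{8416 \left(-6\right)}{380533} = 358455 \left(- \frac{1}{489884}\right) - \frac{50496}{380533} = - \frac{358455}{489884} - \frac{50496}{380533} = - \frac{161141138979}{186417028172}$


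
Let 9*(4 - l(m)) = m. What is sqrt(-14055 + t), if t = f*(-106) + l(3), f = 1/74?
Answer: I*sqrt(173144127)/111 ≈ 118.54*I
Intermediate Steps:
l(m) = 4 - m/9
f = 1/74 ≈ 0.013514
t = 248/111 (t = (1/74)*(-106) + (4 - 1/9*3) = -53/37 + (4 - 1/3) = -53/37 + 11/3 = 248/111 ≈ 2.2342)
sqrt(-14055 + t) = sqrt(-14055 + 248/111) = sqrt(-1559857/111) = I*sqrt(173144127)/111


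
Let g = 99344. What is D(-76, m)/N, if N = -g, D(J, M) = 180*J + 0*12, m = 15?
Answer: 855/6209 ≈ 0.13770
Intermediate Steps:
D(J, M) = 180*J (D(J, M) = 180*J + 0 = 180*J)
N = -99344 (N = -1*99344 = -99344)
D(-76, m)/N = (180*(-76))/(-99344) = -13680*(-1/99344) = 855/6209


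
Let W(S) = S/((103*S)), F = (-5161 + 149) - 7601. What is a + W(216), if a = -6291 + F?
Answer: -1947111/103 ≈ -18904.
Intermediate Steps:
F = -12613 (F = -5012 - 7601 = -12613)
W(S) = 1/103 (W(S) = S*(1/(103*S)) = 1/103)
a = -18904 (a = -6291 - 12613 = -18904)
a + W(216) = -18904 + 1/103 = -1947111/103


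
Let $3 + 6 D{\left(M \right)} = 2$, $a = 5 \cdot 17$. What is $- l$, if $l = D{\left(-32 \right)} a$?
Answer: $\frac{85}{6} \approx 14.167$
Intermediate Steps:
$a = 85$
$D{\left(M \right)} = - \frac{1}{6}$ ($D{\left(M \right)} = - \frac{1}{2} + \frac{1}{6} \cdot 2 = - \frac{1}{2} + \frac{1}{3} = - \frac{1}{6}$)
$l = - \frac{85}{6}$ ($l = \left(- \frac{1}{6}\right) 85 = - \frac{85}{6} \approx -14.167$)
$- l = \left(-1\right) \left(- \frac{85}{6}\right) = \frac{85}{6}$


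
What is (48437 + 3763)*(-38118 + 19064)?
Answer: -994618800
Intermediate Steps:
(48437 + 3763)*(-38118 + 19064) = 52200*(-19054) = -994618800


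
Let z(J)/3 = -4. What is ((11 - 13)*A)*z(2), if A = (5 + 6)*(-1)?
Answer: -264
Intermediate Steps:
A = -11 (A = 11*(-1) = -11)
z(J) = -12 (z(J) = 3*(-4) = -12)
((11 - 13)*A)*z(2) = ((11 - 13)*(-11))*(-12) = -2*(-11)*(-12) = 22*(-12) = -264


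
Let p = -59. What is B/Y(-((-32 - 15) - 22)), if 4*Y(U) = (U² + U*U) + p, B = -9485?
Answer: -37940/9463 ≈ -4.0093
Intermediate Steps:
Y(U) = -59/4 + U²/2 (Y(U) = ((U² + U*U) - 59)/4 = ((U² + U²) - 59)/4 = (2*U² - 59)/4 = (-59 + 2*U²)/4 = -59/4 + U²/2)
B/Y(-((-32 - 15) - 22)) = -9485/(-59/4 + (-((-32 - 15) - 22))²/2) = -9485/(-59/4 + (-(-47 - 22))²/2) = -9485/(-59/4 + (-1*(-69))²/2) = -9485/(-59/4 + (½)*69²) = -9485/(-59/4 + (½)*4761) = -9485/(-59/4 + 4761/2) = -9485/9463/4 = -9485*4/9463 = -37940/9463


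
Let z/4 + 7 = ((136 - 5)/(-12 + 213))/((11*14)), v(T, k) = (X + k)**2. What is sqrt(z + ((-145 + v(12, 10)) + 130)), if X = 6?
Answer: sqrt(51025548651)/15477 ≈ 14.595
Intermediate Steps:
v(T, k) = (6 + k)**2
z = -433094/15477 (z = -28 + 4*(((136 - 5)/(-12 + 213))/((11*14))) = -28 + 4*((131/201)/154) = -28 + 4*((131*(1/201))*(1/154)) = -28 + 4*((131/201)*(1/154)) = -28 + 4*(131/30954) = -28 + 262/15477 = -433094/15477 ≈ -27.983)
sqrt(z + ((-145 + v(12, 10)) + 130)) = sqrt(-433094/15477 + ((-145 + (6 + 10)**2) + 130)) = sqrt(-433094/15477 + ((-145 + 16**2) + 130)) = sqrt(-433094/15477 + ((-145 + 256) + 130)) = sqrt(-433094/15477 + (111 + 130)) = sqrt(-433094/15477 + 241) = sqrt(3296863/15477) = sqrt(51025548651)/15477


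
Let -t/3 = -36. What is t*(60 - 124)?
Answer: -6912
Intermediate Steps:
t = 108 (t = -3*(-36) = 108)
t*(60 - 124) = 108*(60 - 124) = 108*(-64) = -6912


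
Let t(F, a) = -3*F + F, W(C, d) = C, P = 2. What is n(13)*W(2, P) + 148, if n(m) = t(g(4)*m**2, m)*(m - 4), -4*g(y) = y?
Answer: 6232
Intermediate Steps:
g(y) = -y/4
t(F, a) = -2*F
n(m) = 2*m**2*(-4 + m) (n(m) = (-2*(-1/4*4)*m**2)*(m - 4) = (-(-2)*m**2)*(-4 + m) = (2*m**2)*(-4 + m) = 2*m**2*(-4 + m))
n(13)*W(2, P) + 148 = (2*13**2*(-4 + 13))*2 + 148 = (2*169*9)*2 + 148 = 3042*2 + 148 = 6084 + 148 = 6232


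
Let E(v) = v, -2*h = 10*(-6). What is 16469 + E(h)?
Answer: 16499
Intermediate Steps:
h = 30 (h = -5*(-6) = -1/2*(-60) = 30)
16469 + E(h) = 16469 + 30 = 16499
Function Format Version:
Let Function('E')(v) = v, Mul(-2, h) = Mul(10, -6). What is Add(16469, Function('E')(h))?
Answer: 16499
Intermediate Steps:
h = 30 (h = Mul(Rational(-1, 2), Mul(10, -6)) = Mul(Rational(-1, 2), -60) = 30)
Add(16469, Function('E')(h)) = Add(16469, 30) = 16499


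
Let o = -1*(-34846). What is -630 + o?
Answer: 34216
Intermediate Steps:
o = 34846
-630 + o = -630 + 34846 = 34216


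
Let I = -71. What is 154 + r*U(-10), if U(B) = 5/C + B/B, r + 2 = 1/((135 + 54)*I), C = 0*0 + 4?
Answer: 891617/5964 ≈ 149.50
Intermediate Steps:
C = 4 (C = 0 + 4 = 4)
r = -26839/13419 (r = -2 + 1/((135 + 54)*(-71)) = -2 - 1/71/189 = -2 + (1/189)*(-1/71) = -2 - 1/13419 = -26839/13419 ≈ -2.0001)
U(B) = 9/4 (U(B) = 5/4 + B/B = 5*(1/4) + 1 = 5/4 + 1 = 9/4)
154 + r*U(-10) = 154 - 26839/13419*9/4 = 154 - 26839/5964 = 891617/5964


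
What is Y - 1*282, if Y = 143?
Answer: -139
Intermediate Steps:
Y - 1*282 = 143 - 1*282 = 143 - 282 = -139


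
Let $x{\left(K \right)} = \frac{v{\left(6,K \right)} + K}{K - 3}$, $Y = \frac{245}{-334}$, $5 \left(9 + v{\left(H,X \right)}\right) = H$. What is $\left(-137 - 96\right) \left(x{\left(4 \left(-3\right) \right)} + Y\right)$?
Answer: $- \frac{1141001}{8350} \approx -136.65$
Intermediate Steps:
$v{\left(H,X \right)} = -9 + \frac{H}{5}$
$Y = - \frac{245}{334}$ ($Y = 245 \left(- \frac{1}{334}\right) = - \frac{245}{334} \approx -0.73353$)
$x{\left(K \right)} = \frac{- \frac{39}{5} + K}{-3 + K}$ ($x{\left(K \right)} = \frac{\left(-9 + \frac{1}{5} \cdot 6\right) + K}{K - 3} = \frac{\left(-9 + \frac{6}{5}\right) + K}{-3 + K} = \frac{- \frac{39}{5} + K}{-3 + K}$)
$\left(-137 - 96\right) \left(x{\left(4 \left(-3\right) \right)} + Y\right) = \left(-137 - 96\right) \left(\frac{- \frac{39}{5} + 4 \left(-3\right)}{-3 + 4 \left(-3\right)} - \frac{245}{334}\right) = - 233 \left(\frac{- \frac{39}{5} - 12}{-3 - 12} - \frac{245}{334}\right) = - 233 \left(\frac{1}{-15} \left(- \frac{99}{5}\right) - \frac{245}{334}\right) = - 233 \left(\left(- \frac{1}{15}\right) \left(- \frac{99}{5}\right) - \frac{245}{334}\right) = - 233 \left(\frac{33}{25} - \frac{245}{334}\right) = \left(-233\right) \frac{4897}{8350} = - \frac{1141001}{8350}$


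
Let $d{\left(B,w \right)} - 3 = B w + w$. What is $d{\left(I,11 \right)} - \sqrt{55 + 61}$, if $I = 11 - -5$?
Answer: $190 - 2 \sqrt{29} \approx 179.23$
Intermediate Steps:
$I = 16$ ($I = 11 + 5 = 16$)
$d{\left(B,w \right)} = 3 + w + B w$ ($d{\left(B,w \right)} = 3 + \left(B w + w\right) = 3 + \left(w + B w\right) = 3 + w + B w$)
$d{\left(I,11 \right)} - \sqrt{55 + 61} = \left(3 + 11 + 16 \cdot 11\right) - \sqrt{55 + 61} = \left(3 + 11 + 176\right) - \sqrt{116} = 190 - 2 \sqrt{29}$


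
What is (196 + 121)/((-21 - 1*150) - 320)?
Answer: -317/491 ≈ -0.64562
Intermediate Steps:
(196 + 121)/((-21 - 1*150) - 320) = 317/((-21 - 150) - 320) = 317/(-171 - 320) = 317/(-491) = 317*(-1/491) = -317/491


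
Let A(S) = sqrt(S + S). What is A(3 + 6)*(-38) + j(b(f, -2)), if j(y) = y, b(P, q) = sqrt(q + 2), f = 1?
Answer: -114*sqrt(2) ≈ -161.22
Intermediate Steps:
b(P, q) = sqrt(2 + q)
A(S) = sqrt(2)*sqrt(S) (A(S) = sqrt(2*S) = sqrt(2)*sqrt(S))
A(3 + 6)*(-38) + j(b(f, -2)) = (sqrt(2)*sqrt(3 + 6))*(-38) + sqrt(2 - 2) = (sqrt(2)*sqrt(9))*(-38) + sqrt(0) = (sqrt(2)*3)*(-38) + 0 = (3*sqrt(2))*(-38) + 0 = -114*sqrt(2) + 0 = -114*sqrt(2)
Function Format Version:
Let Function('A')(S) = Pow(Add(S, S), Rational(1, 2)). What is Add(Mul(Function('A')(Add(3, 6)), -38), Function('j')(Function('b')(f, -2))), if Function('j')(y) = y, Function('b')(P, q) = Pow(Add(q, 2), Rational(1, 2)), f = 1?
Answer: Mul(-114, Pow(2, Rational(1, 2))) ≈ -161.22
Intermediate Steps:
Function('b')(P, q) = Pow(Add(2, q), Rational(1, 2))
Function('A')(S) = Mul(Pow(2, Rational(1, 2)), Pow(S, Rational(1, 2))) (Function('A')(S) = Pow(Mul(2, S), Rational(1, 2)) = Mul(Pow(2, Rational(1, 2)), Pow(S, Rational(1, 2))))
Add(Mul(Function('A')(Add(3, 6)), -38), Function('j')(Function('b')(f, -2))) = Add(Mul(Mul(Pow(2, Rational(1, 2)), Pow(Add(3, 6), Rational(1, 2))), -38), Pow(Add(2, -2), Rational(1, 2))) = Add(Mul(Mul(Pow(2, Rational(1, 2)), Pow(9, Rational(1, 2))), -38), Pow(0, Rational(1, 2))) = Add(Mul(Mul(Pow(2, Rational(1, 2)), 3), -38), 0) = Add(Mul(Mul(3, Pow(2, Rational(1, 2))), -38), 0) = Add(Mul(-114, Pow(2, Rational(1, 2))), 0) = Mul(-114, Pow(2, Rational(1, 2)))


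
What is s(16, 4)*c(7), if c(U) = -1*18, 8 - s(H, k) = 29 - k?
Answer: 306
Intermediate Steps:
s(H, k) = -21 + k (s(H, k) = 8 - (29 - k) = 8 + (-29 + k) = -21 + k)
c(U) = -18
s(16, 4)*c(7) = (-21 + 4)*(-18) = -17*(-18) = 306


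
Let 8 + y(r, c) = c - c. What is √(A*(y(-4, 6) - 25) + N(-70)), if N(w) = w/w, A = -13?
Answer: √430 ≈ 20.736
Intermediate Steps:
y(r, c) = -8 (y(r, c) = -8 + (c - c) = -8 + 0 = -8)
N(w) = 1
√(A*(y(-4, 6) - 25) + N(-70)) = √(-13*(-8 - 25) + 1) = √(-13*(-33) + 1) = √(429 + 1) = √430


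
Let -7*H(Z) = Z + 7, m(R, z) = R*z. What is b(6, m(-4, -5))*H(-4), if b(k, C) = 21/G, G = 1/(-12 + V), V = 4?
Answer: 72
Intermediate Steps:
G = -1/8 (G = 1/(-12 + 4) = 1/(-8) = -1/8 ≈ -0.12500)
b(k, C) = -168 (b(k, C) = 21/(-1/8) = 21*(-8) = -168)
H(Z) = -1 - Z/7 (H(Z) = -(Z + 7)/7 = -(7 + Z)/7 = -1 - Z/7)
b(6, m(-4, -5))*H(-4) = -168*(-1 - 1/7*(-4)) = -168*(-1 + 4/7) = -168*(-3/7) = 72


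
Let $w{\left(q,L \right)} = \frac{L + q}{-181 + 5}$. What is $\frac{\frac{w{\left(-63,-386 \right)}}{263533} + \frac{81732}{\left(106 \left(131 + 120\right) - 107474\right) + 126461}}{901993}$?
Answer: $\frac{3790898402713}{1907431763673482992} \approx 1.9874 \cdot 10^{-6}$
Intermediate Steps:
$w{\left(q,L \right)} = - \frac{L}{176} - \frac{q}{176}$ ($w{\left(q,L \right)} = \frac{L + q}{-176} = \left(L + q\right) \left(- \frac{1}{176}\right) = - \frac{L}{176} - \frac{q}{176}$)
$\frac{\frac{w{\left(-63,-386 \right)}}{263533} + \frac{81732}{\left(106 \left(131 + 120\right) - 107474\right) + 126461}}{901993} = \frac{\frac{\left(- \frac{1}{176}\right) \left(-386\right) - - \frac{63}{176}}{263533} + \frac{81732}{\left(106 \left(131 + 120\right) - 107474\right) + 126461}}{901993} = \left(\left(\frac{193}{88} + \frac{63}{176}\right) \frac{1}{263533} + \frac{81732}{\left(106 \cdot 251 - 107474\right) + 126461}\right) \frac{1}{901993} = \left(\frac{449}{176} \cdot \frac{1}{263533} + \frac{81732}{\left(26606 - 107474\right) + 126461}\right) \frac{1}{901993} = \left(\frac{449}{46381808} + \frac{81732}{-80868 + 126461}\right) \frac{1}{901993} = \left(\frac{449}{46381808} + \frac{81732}{45593}\right) \frac{1}{901993} = \frac{3790898402713}{2114685772144} \cdot \frac{1}{901993} = \frac{3790898402713}{1907431763673482992}$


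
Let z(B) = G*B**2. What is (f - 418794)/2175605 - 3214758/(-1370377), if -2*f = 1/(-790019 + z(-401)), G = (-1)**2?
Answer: 8079332675002564249/3751899898768075060 ≈ 2.1534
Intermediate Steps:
G = 1
z(B) = B**2 (z(B) = 1*B**2 = B**2)
f = 1/1258436 (f = -1/(2*(-790019 + (-401)**2)) = -1/(2*(-790019 + 160801)) = -1/2/(-629218) = -1/2*(-1/629218) = 1/1258436 ≈ 7.9464e-7)
(f - 418794)/2175605 - 3214758/(-1370377) = (1/1258436 - 418794)/2175605 - 3214758/(-1370377) = -527025446183/1258436*1/2175605 - 3214758*(-1/1370377) = -527025446183/2737859653780 + 3214758/1370377 = 8079332675002564249/3751899898768075060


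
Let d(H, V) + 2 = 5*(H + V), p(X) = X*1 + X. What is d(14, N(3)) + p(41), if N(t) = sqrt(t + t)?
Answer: 150 + 5*sqrt(6) ≈ 162.25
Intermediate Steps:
N(t) = sqrt(2)*sqrt(t) (N(t) = sqrt(2*t) = sqrt(2)*sqrt(t))
p(X) = 2*X (p(X) = X + X = 2*X)
d(H, V) = -2 + 5*H + 5*V (d(H, V) = -2 + 5*(H + V) = -2 + (5*H + 5*V) = -2 + 5*H + 5*V)
d(14, N(3)) + p(41) = (-2 + 5*14 + 5*(sqrt(2)*sqrt(3))) + 2*41 = (-2 + 70 + 5*sqrt(6)) + 82 = (68 + 5*sqrt(6)) + 82 = 150 + 5*sqrt(6)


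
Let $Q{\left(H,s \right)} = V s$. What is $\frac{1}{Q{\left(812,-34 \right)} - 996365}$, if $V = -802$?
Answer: $- \frac{1}{969097} \approx -1.0319 \cdot 10^{-6}$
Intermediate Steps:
$Q{\left(H,s \right)} = - 802 s$
$\frac{1}{Q{\left(812,-34 \right)} - 996365} = \frac{1}{\left(-802\right) \left(-34\right) - 996365} = \frac{1}{27268 - 996365} = \frac{1}{-969097} = - \frac{1}{969097}$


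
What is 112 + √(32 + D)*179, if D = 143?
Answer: 112 + 895*√7 ≈ 2479.9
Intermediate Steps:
112 + √(32 + D)*179 = 112 + √(32 + 143)*179 = 112 + √175*179 = 112 + (5*√7)*179 = 112 + 895*√7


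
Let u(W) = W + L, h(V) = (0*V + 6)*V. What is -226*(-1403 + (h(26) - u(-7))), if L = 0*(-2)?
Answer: 280240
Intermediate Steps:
L = 0
h(V) = 6*V (h(V) = (0 + 6)*V = 6*V)
u(W) = W (u(W) = W + 0 = W)
-226*(-1403 + (h(26) - u(-7))) = -226*(-1403 + (6*26 - 1*(-7))) = -226*(-1403 + (156 + 7)) = -226*(-1403 + 163) = -226*(-1240) = 280240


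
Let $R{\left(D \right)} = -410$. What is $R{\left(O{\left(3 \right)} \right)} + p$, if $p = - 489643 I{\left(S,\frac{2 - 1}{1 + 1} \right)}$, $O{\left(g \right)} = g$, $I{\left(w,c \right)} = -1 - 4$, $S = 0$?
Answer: $2447805$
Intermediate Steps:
$I{\left(w,c \right)} = -5$
$p = 2448215$ ($p = \left(-489643\right) \left(-5\right) = 2448215$)
$R{\left(O{\left(3 \right)} \right)} + p = -410 + 2448215 = 2447805$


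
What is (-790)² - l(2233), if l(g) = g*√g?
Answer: 624100 - 2233*√2233 ≈ 5.1858e+5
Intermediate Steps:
l(g) = g^(3/2)
(-790)² - l(2233) = (-790)² - 2233^(3/2) = 624100 - 2233*√2233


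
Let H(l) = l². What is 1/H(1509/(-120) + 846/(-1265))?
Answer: 102414400/17963236729 ≈ 0.0057013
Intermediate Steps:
1/H(1509/(-120) + 846/(-1265)) = 1/((1509/(-120) + 846/(-1265))²) = 1/((1509*(-1/120) + 846*(-1/1265))²) = 1/((-503/40 - 846/1265)²) = 1/((-134027/10120)²) = 1/(17963236729/102414400) = 102414400/17963236729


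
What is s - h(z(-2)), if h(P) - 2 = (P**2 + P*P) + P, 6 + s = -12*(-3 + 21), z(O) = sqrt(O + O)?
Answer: -216 - 2*I ≈ -216.0 - 2.0*I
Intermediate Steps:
z(O) = sqrt(2)*sqrt(O) (z(O) = sqrt(2*O) = sqrt(2)*sqrt(O))
s = -222 (s = -6 - 12*(-3 + 21) = -6 - 12*18 = -6 - 216 = -222)
h(P) = 2 + P + 2*P**2 (h(P) = 2 + ((P**2 + P*P) + P) = 2 + ((P**2 + P**2) + P) = 2 + (2*P**2 + P) = 2 + (P + 2*P**2) = 2 + P + 2*P**2)
s - h(z(-2)) = -222 - (2 + sqrt(2)*sqrt(-2) + 2*(sqrt(2)*sqrt(-2))**2) = -222 - (2 + sqrt(2)*(I*sqrt(2)) + 2*(sqrt(2)*(I*sqrt(2)))**2) = -222 - (2 + 2*I + 2*(2*I)**2) = -222 - (2 + 2*I + 2*(-4)) = -222 - (2 + 2*I - 8) = -222 - (-6 + 2*I) = -222 + (6 - 2*I) = -216 - 2*I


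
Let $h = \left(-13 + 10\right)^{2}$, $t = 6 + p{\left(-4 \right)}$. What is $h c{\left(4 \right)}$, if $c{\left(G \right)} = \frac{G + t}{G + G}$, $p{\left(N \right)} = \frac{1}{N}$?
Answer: $\frac{351}{32} \approx 10.969$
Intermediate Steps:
$t = \frac{23}{4}$ ($t = 6 + \frac{1}{-4} = 6 - \frac{1}{4} = \frac{23}{4} \approx 5.75$)
$h = 9$ ($h = \left(-3\right)^{2} = 9$)
$c{\left(G \right)} = \frac{\frac{23}{4} + G}{2 G}$ ($c{\left(G \right)} = \frac{G + \frac{23}{4}}{G + G} = \frac{\frac{23}{4} + G}{2 G}$)
$h c{\left(4 \right)} = 9 \frac{23 + 4 \cdot 4}{8 \cdot 4} = 9 \cdot \frac{1}{8} \cdot \frac{1}{4} \left(23 + 16\right) = 9 \cdot \frac{1}{8} \cdot \frac{1}{4} \cdot 39 = 9 \cdot \frac{39}{32} = \frac{351}{32}$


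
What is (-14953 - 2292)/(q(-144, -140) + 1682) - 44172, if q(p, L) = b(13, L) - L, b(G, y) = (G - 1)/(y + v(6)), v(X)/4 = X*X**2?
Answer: -2914076873/65957 ≈ -44181.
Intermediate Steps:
v(X) = 4*X**3 (v(X) = 4*(X*X**2) = 4*X**3)
b(G, y) = (-1 + G)/(864 + y) (b(G, y) = (G - 1)/(y + 4*6**3) = (-1 + G)/(y + 4*216) = (-1 + G)/(y + 864) = (-1 + G)/(864 + y))
q(p, L) = -L + 12/(864 + L) (q(p, L) = (-1 + 13)/(864 + L) - L = 12/(864 + L) - L = -L + 12/(864 + L))
(-14953 - 2292)/(q(-144, -140) + 1682) - 44172 = (-14953 - 2292)/((12 - 1*(-140)*(864 - 140))/(864 - 140) + 1682) - 44172 = -17245/((12 - 1*(-140)*724)/724 + 1682) - 44172 = -17245/((12 + 101360)/724 + 1682) - 44172 = -17245/((1/724)*101372 + 1682) - 44172 = -17245/(25343/181 + 1682) - 44172 = -17245/329785/181 - 44172 = -17245*181/329785 - 44172 = -624269/65957 - 44172 = -2914076873/65957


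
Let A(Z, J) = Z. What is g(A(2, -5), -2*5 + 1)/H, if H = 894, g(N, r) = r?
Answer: -3/298 ≈ -0.010067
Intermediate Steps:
g(A(2, -5), -2*5 + 1)/H = (-2*5 + 1)/894 = (-10 + 1)*(1/894) = -9*1/894 = -3/298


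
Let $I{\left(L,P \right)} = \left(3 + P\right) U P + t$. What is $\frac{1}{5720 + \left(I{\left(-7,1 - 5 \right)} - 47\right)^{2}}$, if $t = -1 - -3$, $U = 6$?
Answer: $\frac{1}{6161} \approx 0.00016231$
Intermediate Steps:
$t = 2$ ($t = -1 + 3 = 2$)
$I{\left(L,P \right)} = 2 + P \left(18 + 6 P\right)$ ($I{\left(L,P \right)} = \left(3 + P\right) 6 P + 2 = \left(18 + 6 P\right) P + 2 = P \left(18 + 6 P\right) + 2 = 2 + P \left(18 + 6 P\right)$)
$\frac{1}{5720 + \left(I{\left(-7,1 - 5 \right)} - 47\right)^{2}} = \frac{1}{5720 + \left(\left(2 + 6 \left(1 - 5\right)^{2} + 18 \left(1 - 5\right)\right) - 47\right)^{2}} = \frac{1}{5720 + \left(\left(2 + 6 \left(-4\right)^{2} + 18 \left(-4\right)\right) - 47\right)^{2}} = \frac{1}{5720 + \left(\left(2 + 6 \cdot 16 - 72\right) - 47\right)^{2}} = \frac{1}{5720 + \left(\left(2 + 96 - 72\right) - 47\right)^{2}} = \frac{1}{5720 + \left(26 - 47\right)^{2}} = \frac{1}{5720 + \left(-21\right)^{2}} = \frac{1}{5720 + 441} = \frac{1}{6161}$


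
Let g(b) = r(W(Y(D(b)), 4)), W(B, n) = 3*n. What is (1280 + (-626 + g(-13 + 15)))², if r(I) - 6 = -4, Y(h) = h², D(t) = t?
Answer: 430336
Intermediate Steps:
r(I) = 2 (r(I) = 6 - 4 = 2)
g(b) = 2
(1280 + (-626 + g(-13 + 15)))² = (1280 + (-626 + 2))² = (1280 - 624)² = 656² = 430336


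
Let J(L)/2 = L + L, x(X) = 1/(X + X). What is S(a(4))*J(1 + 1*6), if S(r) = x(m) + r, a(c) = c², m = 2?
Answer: 455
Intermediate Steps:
x(X) = 1/(2*X)
J(L) = 4*L (J(L) = 2*(L + L) = 2*(2*L) = 4*L)
S(r) = ¼ + r (S(r) = (½)/2 + r = (½)*(½) + r = ¼ + r)
S(a(4))*J(1 + 1*6) = (¼ + 4²)*(4*(1 + 1*6)) = (¼ + 16)*(4*(1 + 6)) = 65*(4*7)/4 = (65/4)*28 = 455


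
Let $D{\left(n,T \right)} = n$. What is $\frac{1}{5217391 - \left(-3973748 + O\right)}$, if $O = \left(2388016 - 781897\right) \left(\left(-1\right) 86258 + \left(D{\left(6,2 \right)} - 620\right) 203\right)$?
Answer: $\frac{1}{338739688239} \approx 2.9521 \cdot 10^{-12}$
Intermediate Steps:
$O = -338730497100$ ($O = \left(2388016 - 781897\right) \left(\left(-1\right) 86258 + \left(6 - 620\right) 203\right) = 1606119 \left(-86258 - 124642\right) = 1606119 \left(-210900\right) = -338730497100$)
$\frac{1}{5217391 - \left(-3973748 + O\right)} = \frac{1}{5217391 + \left(3973748 - -338730497100\right)} = \frac{1}{5217391 + \left(3973748 + 338730497100\right)} = \frac{1}{5217391 + 338734470848} = \frac{1}{338739688239}$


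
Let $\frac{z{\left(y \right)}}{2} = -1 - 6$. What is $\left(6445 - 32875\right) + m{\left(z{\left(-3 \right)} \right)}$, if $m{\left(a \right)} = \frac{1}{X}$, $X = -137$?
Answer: $- \frac{3620911}{137} \approx -26430.0$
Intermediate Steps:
$z{\left(y \right)} = -14$ ($z{\left(y \right)} = 2 \left(-1 - 6\right) = 2 \left(-7\right) = -14$)
$m{\left(a \right)} = - \frac{1}{137}$ ($m{\left(a \right)} = \frac{1}{-137} = - \frac{1}{137}$)
$\left(6445 - 32875\right) + m{\left(z{\left(-3 \right)} \right)} = \left(6445 - 32875\right) - \frac{1}{137} = -26430 - \frac{1}{137} = - \frac{3620911}{137}$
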